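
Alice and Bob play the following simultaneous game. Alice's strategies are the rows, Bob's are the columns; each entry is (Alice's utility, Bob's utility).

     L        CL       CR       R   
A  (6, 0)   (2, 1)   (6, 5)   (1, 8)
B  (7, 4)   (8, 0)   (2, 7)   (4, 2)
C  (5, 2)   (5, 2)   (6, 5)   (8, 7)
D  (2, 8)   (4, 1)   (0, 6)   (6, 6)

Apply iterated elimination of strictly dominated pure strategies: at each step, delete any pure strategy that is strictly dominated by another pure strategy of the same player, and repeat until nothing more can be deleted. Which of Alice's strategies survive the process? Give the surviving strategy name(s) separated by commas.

C

Alice's strategy D is strictly dominated by C (L: 5>2, CL: 5>4, CR: 6>0, R: 8>6) and is removed.
Bob's strategy L is strictly dominated by CR (A: 5>0, B: 7>4, C: 5>2) and is removed.
For Bob, CR strictly dominates CL on the remaining rows (A: 5>1, B: 7>0, C: 5>2); eliminate CL.
Alice's strategy B is strictly dominated by C (CR: 6>2, R: 8>4) and is removed.
Column CR is eliminated: R beats it against every remaining row (A: 8>5, C: 7>5).
Row A is eliminated: C beats it against every remaining column (R: 8>1).
Among the remaining strategies, none is strictly dominated by another pure strategy of the same player, so the elimination stops.
Surviving strategies — Alice: {C}; Bob: {R}.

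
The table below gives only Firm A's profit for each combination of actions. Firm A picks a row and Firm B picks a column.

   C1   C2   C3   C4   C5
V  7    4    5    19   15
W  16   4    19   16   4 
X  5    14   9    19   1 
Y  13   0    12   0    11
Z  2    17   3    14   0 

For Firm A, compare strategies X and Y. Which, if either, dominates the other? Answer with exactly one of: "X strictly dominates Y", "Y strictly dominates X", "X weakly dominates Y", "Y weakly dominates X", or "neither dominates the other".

neither dominates the other

Compare X to Y across each opponent action: C1: 5<13, C2: 14>0, C3: 9<12, C4: 19>0, C5: 1<11.
X does better at C2, C4 but worse at C1, C3, C5; neither strategy dominates the other.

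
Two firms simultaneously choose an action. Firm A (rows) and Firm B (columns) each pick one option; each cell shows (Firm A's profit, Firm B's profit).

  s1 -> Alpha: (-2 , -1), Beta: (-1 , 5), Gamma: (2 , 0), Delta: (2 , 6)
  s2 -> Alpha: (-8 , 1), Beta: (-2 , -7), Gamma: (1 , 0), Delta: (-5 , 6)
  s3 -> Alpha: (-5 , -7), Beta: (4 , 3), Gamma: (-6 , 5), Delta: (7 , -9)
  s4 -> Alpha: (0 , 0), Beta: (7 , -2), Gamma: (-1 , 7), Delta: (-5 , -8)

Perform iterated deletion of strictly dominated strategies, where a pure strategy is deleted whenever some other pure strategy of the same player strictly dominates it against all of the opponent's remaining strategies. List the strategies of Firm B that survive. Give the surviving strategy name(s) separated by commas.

Beta, Gamma, Delta

Row s2 is eliminated: s1 beats it against every remaining column (Alpha: -2>-8, Beta: -1>-2, Gamma: 2>1, Delta: 2>-5).
For Firm B, Gamma strictly dominates Alpha on the remaining rows (s1: 0>-1, s3: 5>-7, s4: 7>0); eliminate Alpha.
Among the remaining strategies, none is strictly dominated by another pure strategy of the same player, so the elimination stops.
Surviving strategies — Firm A: {s1, s3, s4}; Firm B: {Beta, Gamma, Delta}.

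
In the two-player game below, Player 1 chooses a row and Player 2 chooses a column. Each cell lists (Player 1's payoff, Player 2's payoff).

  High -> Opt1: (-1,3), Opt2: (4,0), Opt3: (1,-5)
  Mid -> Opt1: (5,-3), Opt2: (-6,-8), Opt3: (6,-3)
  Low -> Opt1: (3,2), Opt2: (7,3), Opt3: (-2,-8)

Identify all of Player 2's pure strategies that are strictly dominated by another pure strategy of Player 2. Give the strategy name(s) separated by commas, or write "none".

none

Opt1 is not dominated — it holds its own against Opt2 at High (3>0); Opt3 at High (3>-5).
Opt2: no other strategy beats it everywhere (Opt1 at Low (3>2); Opt3 at High (0>-5)).
Opt3: no other strategy beats it everywhere (Opt1 at Mid (-3=-3); Opt2 at Mid (-3>-8)).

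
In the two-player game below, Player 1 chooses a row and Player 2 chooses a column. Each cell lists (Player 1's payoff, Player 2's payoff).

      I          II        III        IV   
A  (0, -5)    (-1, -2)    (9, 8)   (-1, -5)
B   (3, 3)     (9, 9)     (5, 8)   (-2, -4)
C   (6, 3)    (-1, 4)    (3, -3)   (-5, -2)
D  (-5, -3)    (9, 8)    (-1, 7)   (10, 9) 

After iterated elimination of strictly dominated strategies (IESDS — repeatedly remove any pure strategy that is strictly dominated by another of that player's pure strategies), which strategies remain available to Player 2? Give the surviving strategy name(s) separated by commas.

II, III, IV

Player 2's strategy I is strictly dominated by II (A: -2>-5, B: 9>3, C: 4>3, D: 8>-3) and is removed.
For Player 1, B strictly dominates C on the remaining columns (II: 9>-1, III: 5>3, IV: -2>-5); eliminate C.
Among the remaining strategies, none is strictly dominated by another pure strategy of the same player, so the elimination stops.
Surviving strategies — Player 1: {A, B, D}; Player 2: {II, III, IV}.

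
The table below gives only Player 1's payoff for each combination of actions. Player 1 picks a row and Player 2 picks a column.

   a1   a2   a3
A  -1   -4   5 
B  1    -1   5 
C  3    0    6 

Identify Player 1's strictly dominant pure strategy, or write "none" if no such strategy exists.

C

C vs A: a1: 3>-1, a2: 0>-4, a3: 6>5.
C vs B: a1: 3>1, a2: 0>-1, a3: 6>5.
C strictly beats every other strategy against every opponent action, so it is strictly dominant.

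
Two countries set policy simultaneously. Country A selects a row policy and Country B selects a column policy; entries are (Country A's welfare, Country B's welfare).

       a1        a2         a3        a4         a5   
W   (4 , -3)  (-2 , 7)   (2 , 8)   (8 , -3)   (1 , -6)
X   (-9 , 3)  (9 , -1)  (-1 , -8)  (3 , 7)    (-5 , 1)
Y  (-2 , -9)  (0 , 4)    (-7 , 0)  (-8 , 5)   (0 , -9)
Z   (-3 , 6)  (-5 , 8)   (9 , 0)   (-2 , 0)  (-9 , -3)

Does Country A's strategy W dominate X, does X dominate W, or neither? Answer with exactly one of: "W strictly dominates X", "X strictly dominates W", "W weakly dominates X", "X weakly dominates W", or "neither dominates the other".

Compare W to X across every action of Country B: a1: 4>-9, a2: -2<9, a3: 2>-1, a4: 8>3, a5: 1>-5.
W does better at a1, a3, a4, a5 but worse at a2; neither strategy dominates the other.

neither dominates the other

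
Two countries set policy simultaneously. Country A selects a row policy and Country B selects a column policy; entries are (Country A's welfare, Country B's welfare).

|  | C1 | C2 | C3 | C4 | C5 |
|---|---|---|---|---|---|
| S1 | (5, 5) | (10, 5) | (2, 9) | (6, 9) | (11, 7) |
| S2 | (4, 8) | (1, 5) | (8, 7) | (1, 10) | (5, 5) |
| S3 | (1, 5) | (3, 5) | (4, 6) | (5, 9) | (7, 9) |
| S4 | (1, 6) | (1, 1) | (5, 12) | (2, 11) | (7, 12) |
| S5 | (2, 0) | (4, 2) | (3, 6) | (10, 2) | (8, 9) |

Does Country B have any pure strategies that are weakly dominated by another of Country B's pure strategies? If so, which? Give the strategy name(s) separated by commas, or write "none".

C4 weakly dominates C1 — S1: 9>5, S2: 10>8, S3: 9>5, S4: 11>6, S5: 2>0.
C2 is weakly dominated by C3 (S1: 9>5, S2: 7>5, S3: 6>5, S4: 12>1, S5: 6>2).
C3 is not dominated — it holds its own against C1 at S1 (9>5); C2 at S1 (9>5); C4 at S4 (12>11); C5 at S1 (9>7).
Nothing dominates C4: C1 at S1 (9>5); C2 at S1 (9>5); C3 at S2 (10>7); C5 at S1 (9>7).
C5 is not dominated — it holds its own against C1 at S1 (7>5); C2 at S1 (7>5); C3 at S3 (9>6); C4 at S4 (12>11).

C1, C2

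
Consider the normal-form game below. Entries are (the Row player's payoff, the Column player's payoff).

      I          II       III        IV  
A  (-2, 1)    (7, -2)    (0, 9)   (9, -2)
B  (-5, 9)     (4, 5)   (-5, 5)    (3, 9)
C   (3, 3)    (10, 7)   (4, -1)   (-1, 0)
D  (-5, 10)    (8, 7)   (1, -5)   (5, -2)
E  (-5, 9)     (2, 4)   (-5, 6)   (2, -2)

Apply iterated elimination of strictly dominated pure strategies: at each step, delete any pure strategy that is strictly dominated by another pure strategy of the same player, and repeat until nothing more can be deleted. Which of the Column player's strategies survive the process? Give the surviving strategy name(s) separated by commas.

II

The Row player's strategy B is strictly dominated by A (I: -2>-5, II: 7>4, III: 0>-5, IV: 9>3) and is removed.
Row E is eliminated: A beats it against every remaining column (I: -2>-5, II: 7>2, III: 0>-5, IV: 9>2).
The Column player's strategy IV is strictly dominated by I (A: 1>-2, C: 3>0, D: 10>-2) and is removed.
The Row player's strategy A is strictly dominated by C (I: 3>-2, II: 10>7, III: 4>0) and is removed.
For the Row player, C strictly dominates D on the remaining columns (I: 3>-5, II: 10>8, III: 4>1); eliminate D.
The Column player's strategy I is strictly dominated by II (C: 7>3) and is removed.
Column III is eliminated: II beats it against every remaining row (C: 7>-1).
Among the remaining strategies, none is strictly dominated by another pure strategy of the same player, so the elimination stops.
Surviving strategies — the Row player: {C}; the Column player: {II}.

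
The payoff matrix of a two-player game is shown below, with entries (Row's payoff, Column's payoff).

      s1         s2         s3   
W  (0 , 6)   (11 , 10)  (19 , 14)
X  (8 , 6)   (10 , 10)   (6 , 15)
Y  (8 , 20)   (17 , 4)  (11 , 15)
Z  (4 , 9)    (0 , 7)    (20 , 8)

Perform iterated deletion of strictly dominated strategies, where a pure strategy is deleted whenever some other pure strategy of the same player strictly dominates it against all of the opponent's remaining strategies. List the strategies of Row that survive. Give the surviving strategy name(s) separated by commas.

X, Y, Z

Column s2 is eliminated: s3 beats it against every remaining row (W: 14>10, X: 15>10, Y: 15>4, Z: 8>7).
Row W is eliminated: Z beats it against every remaining column (s1: 4>0, s3: 20>19).
Among the remaining strategies, none is strictly dominated by another pure strategy of the same player, so the elimination stops.
Surviving strategies — Row: {X, Y, Z}; Column: {s1, s3}.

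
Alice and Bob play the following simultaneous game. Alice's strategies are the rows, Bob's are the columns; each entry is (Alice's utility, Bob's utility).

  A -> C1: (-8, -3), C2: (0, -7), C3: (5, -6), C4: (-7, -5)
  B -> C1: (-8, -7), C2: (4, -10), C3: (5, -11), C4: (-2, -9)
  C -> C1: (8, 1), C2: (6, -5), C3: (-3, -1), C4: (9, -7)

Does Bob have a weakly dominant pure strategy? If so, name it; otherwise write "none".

C1 vs C2: A: -3>-7, B: -7>-10, C: 1>-5.
C1 vs C3: A: -3>-6, B: -7>-11, C: 1>-1.
C1 vs C4: A: -3>-5, B: -7>-9, C: 1>-7.
C1 is at least as good as every other strategy against every opponent action, so it is weakly dominant.

C1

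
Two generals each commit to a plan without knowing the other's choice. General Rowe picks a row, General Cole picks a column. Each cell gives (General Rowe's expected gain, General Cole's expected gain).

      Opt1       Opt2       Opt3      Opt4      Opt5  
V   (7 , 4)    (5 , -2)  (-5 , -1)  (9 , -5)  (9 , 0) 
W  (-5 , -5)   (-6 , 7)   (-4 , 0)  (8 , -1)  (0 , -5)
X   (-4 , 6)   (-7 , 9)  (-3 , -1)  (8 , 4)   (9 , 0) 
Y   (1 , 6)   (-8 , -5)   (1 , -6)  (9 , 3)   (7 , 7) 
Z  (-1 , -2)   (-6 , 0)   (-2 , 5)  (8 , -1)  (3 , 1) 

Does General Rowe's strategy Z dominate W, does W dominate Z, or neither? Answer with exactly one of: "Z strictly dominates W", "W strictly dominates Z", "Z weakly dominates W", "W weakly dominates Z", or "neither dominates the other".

Compare Z to W across every action of General Cole: Opt1: -1>-5, Opt2: -6=-6, Opt3: -2>-4, Opt4: 8=8, Opt5: 3>0.
Z is at least as good everywhere and strictly better somewhere (tied only at Opt2, Opt4), so Z weakly but not strictly dominates W.

Z weakly dominates W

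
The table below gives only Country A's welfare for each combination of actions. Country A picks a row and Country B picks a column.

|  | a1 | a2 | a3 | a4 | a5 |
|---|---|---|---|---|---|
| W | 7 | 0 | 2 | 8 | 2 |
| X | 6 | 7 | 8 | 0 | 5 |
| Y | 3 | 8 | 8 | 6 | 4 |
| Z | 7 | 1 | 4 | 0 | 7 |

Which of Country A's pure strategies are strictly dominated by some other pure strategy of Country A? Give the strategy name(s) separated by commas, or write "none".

none

Nothing dominates W: X at a1 (7>6); Y at a1 (7>3); Z at a1 (7=7).
X is not dominated — it holds its own against W at a2 (7>0); Y at a1 (6>3); Z at a2 (7>1).
Y: no other strategy beats it everywhere (W at a2 (8>0); X at a2 (8>7); Z at a2 (8>1)).
Z: no other strategy beats it everywhere (W at a1 (7=7); X at a1 (7>6); Y at a1 (7>3)).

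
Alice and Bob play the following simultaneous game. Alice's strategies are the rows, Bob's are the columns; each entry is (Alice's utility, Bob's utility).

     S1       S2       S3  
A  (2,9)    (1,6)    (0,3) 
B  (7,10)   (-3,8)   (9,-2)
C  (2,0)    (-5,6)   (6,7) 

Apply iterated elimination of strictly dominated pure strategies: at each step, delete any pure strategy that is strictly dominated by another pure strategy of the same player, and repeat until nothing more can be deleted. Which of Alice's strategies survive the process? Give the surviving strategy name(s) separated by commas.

Row C is eliminated: B beats it against every remaining column (S1: 7>2, S2: -3>-5, S3: 9>6).
For Bob, S1 strictly dominates S2 on the remaining rows (A: 9>6, B: 10>8); eliminate S2.
Alice's strategy A is strictly dominated by B (S1: 7>2, S3: 9>0) and is removed.
Column S3 is eliminated: S1 beats it against every remaining row (B: 10>-2).
Among the remaining strategies, none is strictly dominated by another pure strategy of the same player, so the elimination stops.
Surviving strategies — Alice: {B}; Bob: {S1}.

B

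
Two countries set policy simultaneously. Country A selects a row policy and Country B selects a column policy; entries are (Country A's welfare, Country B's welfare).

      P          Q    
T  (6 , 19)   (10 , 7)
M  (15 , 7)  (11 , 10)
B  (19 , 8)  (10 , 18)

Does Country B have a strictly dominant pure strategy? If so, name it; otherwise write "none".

P fails to dominate Q at M (7<10).
Q fails to dominate P at T (7<19).
No single strategy dominates all the others.

none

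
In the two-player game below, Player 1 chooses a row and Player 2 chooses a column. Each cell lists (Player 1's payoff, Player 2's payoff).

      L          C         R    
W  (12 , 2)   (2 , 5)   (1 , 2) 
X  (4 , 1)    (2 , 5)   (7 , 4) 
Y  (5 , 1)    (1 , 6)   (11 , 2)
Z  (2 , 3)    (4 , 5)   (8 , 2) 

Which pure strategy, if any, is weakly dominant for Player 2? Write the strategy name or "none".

C vs L: W: 5>2, X: 5>1, Y: 6>1, Z: 5>3.
C vs R: W: 5>2, X: 5>4, Y: 6>2, Z: 5>2.
C is at least as good as every other strategy against every opponent action, so it is weakly dominant.

C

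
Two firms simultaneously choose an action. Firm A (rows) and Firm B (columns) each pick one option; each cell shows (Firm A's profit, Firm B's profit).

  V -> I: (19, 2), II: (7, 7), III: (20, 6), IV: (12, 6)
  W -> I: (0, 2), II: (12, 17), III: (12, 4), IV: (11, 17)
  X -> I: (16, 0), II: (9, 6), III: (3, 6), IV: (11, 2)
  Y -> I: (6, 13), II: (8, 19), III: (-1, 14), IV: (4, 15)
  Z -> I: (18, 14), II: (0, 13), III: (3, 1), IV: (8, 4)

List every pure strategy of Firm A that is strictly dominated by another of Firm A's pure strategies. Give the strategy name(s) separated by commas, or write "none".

Y, Z

V is not dominated — it holds its own against W at I (19>0); X at I (19>16); Y at I (19>6); Z at I (19>18).
W is not dominated — it holds its own against V at II (12>7); X at II (12>9); Y at II (12>8); Z at II (12>0).
X: no other strategy beats it everywhere (V at II (9>7); W at I (16>0); Y at I (16>6); Z at II (9>0)).
X strictly dominates Y — I: 16>6, II: 9>8, III: 3>-1, IV: 11>4.
Z is strictly dominated by V (I: 19>18, II: 7>0, III: 20>3, IV: 12>8).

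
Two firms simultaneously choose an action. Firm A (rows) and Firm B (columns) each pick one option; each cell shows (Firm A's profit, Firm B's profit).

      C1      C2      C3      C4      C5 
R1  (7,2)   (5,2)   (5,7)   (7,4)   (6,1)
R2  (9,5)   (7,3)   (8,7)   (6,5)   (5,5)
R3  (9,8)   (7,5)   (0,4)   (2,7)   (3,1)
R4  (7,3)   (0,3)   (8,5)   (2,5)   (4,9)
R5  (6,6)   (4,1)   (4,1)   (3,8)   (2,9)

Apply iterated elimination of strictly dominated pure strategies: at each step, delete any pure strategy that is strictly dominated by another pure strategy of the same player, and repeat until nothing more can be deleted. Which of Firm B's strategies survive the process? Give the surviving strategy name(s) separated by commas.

Row R5 is eliminated: R1 beats it against every remaining column (C1: 7>6, C2: 5>4, C3: 5>4, C4: 7>3, C5: 6>2).
Firm B's strategy C2 is strictly dominated by C4 (R1: 4>2, R2: 5>3, R3: 7>5, R4: 5>3) and is removed.
Among the remaining strategies, none is strictly dominated by another pure strategy of the same player, so the elimination stops.
Surviving strategies — Firm A: {R1, R2, R3, R4}; Firm B: {C1, C3, C4, C5}.

C1, C3, C4, C5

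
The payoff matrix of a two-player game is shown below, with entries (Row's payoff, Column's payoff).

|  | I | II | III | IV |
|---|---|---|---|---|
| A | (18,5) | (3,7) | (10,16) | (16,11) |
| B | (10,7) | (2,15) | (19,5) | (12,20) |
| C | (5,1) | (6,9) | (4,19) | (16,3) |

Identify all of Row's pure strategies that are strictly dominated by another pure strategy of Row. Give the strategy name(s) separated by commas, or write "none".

none

Nothing dominates A: B at I (18>10); C at I (18>5).
B: no other strategy beats it everywhere (A at III (19>10); C at I (10>5)).
Nothing dominates C: A at II (6>3); B at II (6>2).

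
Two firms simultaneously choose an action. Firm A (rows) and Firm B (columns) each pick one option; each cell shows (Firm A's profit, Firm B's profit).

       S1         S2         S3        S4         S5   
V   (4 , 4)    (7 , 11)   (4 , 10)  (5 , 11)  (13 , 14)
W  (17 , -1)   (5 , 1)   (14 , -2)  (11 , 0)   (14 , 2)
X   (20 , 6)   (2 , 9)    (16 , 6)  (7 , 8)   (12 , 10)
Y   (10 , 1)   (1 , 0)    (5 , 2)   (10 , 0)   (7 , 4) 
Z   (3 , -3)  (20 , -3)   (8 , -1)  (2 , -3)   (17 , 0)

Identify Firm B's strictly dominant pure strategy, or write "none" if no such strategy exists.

S5

S5 vs S1: V: 14>4, W: 2>-1, X: 10>6, Y: 4>1, Z: 0>-3.
S5 vs S2: V: 14>11, W: 2>1, X: 10>9, Y: 4>0, Z: 0>-3.
S5 vs S3: V: 14>10, W: 2>-2, X: 10>6, Y: 4>2, Z: 0>-1.
S5 vs S4: V: 14>11, W: 2>0, X: 10>8, Y: 4>0, Z: 0>-3.
S5 strictly beats every other strategy against every opponent action, so it is strictly dominant.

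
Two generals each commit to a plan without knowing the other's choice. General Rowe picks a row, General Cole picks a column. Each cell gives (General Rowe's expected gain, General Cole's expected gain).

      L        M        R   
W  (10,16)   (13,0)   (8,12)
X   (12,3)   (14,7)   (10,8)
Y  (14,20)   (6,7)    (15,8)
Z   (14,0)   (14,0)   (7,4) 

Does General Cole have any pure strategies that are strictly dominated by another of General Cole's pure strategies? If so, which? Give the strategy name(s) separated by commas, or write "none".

L: no other strategy beats it everywhere (M at W (16>0); R at W (16>12)).
M: dominated, since R does at least as well everywhere (W: 12>0, X: 8>7, Y: 8>7, Z: 4>0).
R: no other strategy beats it everywhere (L at X (8>3); M at W (12>0)).

M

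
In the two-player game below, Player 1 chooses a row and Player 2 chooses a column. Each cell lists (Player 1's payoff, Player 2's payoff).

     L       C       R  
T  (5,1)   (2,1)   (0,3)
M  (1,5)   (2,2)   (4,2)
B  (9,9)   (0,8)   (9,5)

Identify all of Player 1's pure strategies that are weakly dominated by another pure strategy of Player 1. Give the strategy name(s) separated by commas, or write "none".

none

T: no other strategy beats it everywhere (M at L (5>1); B at C (2>0)).
M is not dominated — it holds its own against T at R (4>0); B at C (2>0).
B: no other strategy beats it everywhere (T at L (9>5); M at L (9>1)).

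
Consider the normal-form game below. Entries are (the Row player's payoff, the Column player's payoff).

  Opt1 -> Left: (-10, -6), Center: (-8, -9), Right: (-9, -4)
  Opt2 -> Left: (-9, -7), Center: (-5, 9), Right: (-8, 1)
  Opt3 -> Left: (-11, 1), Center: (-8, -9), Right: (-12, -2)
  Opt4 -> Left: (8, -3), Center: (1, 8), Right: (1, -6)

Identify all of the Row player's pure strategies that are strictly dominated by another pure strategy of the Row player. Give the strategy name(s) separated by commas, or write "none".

Opt1, Opt2, Opt3

Opt2 strictly dominates Opt1 — Left: -9>-10, Center: -5>-8, Right: -8>-9.
Opt2: dominated, since Opt4 does at least as well everywhere (Left: 8>-9, Center: 1>-5, Right: 1>-8).
Opt2 strictly dominates Opt3 — Left: -9>-11, Center: -5>-8, Right: -8>-12.
Opt4 is not dominated — it holds its own against Opt1 at Left (8>-10); Opt2 at Left (8>-9); Opt3 at Left (8>-11).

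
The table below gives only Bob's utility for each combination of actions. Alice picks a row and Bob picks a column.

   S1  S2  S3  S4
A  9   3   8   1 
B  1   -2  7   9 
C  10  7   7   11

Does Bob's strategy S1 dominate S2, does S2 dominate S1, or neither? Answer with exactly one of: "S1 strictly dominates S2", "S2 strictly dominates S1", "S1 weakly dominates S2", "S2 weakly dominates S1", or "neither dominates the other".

S1's payoffs vs S2's, by Alice's action — A: 9>3, B: 1>-2, C: 10>7.
Every comparison favours S1, so S1 strictly dominates S2.

S1 strictly dominates S2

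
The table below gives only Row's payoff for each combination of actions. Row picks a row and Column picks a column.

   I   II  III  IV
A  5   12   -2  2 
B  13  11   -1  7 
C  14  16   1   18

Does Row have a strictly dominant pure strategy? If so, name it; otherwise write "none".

C

C vs A: I: 14>5, II: 16>12, III: 1>-2, IV: 18>2.
C vs B: I: 14>13, II: 16>11, III: 1>-1, IV: 18>7.
C strictly beats every other strategy against every opponent action, so it is strictly dominant.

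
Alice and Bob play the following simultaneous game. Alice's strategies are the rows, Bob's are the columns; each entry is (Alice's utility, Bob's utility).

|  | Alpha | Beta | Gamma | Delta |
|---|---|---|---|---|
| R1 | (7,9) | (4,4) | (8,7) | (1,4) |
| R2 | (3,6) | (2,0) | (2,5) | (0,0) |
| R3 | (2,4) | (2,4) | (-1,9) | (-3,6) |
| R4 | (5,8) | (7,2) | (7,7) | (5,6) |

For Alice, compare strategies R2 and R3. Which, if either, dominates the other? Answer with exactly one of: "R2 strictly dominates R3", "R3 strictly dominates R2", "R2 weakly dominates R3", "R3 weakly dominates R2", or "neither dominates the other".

Compare R2 to R3 across each opponent action: Alpha: 3>2, Beta: 2=2, Gamma: 2>-1, Delta: 0>-3.
R2 is at least as good everywhere and strictly better somewhere (tied only at Beta), so R2 weakly but not strictly dominates R3.

R2 weakly dominates R3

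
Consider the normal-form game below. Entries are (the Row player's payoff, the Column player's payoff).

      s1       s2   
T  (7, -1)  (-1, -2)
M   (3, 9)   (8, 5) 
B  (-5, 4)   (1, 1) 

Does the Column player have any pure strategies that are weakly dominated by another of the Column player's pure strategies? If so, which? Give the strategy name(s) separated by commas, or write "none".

s2

Nothing dominates s1: s2 at T (-1>-2).
s2: dominated, since s1 does at least as well everywhere (T: -1>-2, M: 9>5, B: 4>1).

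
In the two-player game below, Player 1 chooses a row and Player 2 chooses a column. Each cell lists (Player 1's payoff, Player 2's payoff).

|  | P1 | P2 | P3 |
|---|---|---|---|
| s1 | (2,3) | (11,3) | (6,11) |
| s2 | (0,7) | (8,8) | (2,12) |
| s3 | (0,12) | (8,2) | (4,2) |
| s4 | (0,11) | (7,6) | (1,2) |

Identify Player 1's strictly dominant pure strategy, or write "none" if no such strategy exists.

s1

s1 vs s2: P1: 2>0, P2: 11>8, P3: 6>2.
s1 vs s3: P1: 2>0, P2: 11>8, P3: 6>4.
s1 vs s4: P1: 2>0, P2: 11>7, P3: 6>1.
s1 strictly beats every other strategy against every opponent action, so it is strictly dominant.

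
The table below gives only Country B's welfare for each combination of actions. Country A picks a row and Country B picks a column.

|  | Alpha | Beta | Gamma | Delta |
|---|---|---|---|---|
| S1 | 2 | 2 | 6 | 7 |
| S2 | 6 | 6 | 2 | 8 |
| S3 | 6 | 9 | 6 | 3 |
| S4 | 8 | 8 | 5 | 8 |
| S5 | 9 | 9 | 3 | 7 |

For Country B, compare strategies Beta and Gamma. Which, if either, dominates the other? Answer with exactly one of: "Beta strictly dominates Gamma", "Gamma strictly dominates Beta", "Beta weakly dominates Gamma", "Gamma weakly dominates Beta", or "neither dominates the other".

neither dominates the other

Compare Beta to Gamma across every action of Country A: S1: 2<6, S2: 6>2, S3: 9>6, S4: 8>5, S5: 9>3.
Beta does better at S2, S3, S4, S5 but worse at S1; neither strategy dominates the other.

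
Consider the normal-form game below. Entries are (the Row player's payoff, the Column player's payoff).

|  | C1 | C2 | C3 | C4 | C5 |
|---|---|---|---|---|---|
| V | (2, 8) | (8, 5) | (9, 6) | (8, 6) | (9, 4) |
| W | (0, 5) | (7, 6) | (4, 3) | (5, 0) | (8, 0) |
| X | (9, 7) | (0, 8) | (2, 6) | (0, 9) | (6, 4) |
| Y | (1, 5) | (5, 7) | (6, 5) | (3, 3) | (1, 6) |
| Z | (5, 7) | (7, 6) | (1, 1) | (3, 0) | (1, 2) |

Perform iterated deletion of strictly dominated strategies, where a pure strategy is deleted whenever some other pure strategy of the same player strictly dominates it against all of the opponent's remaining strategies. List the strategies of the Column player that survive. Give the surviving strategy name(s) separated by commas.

The Row player's strategy W is strictly dominated by V (C1: 2>0, C2: 8>7, C3: 9>4, C4: 8>5, C5: 9>8) and is removed.
Row Y is eliminated: V beats it against every remaining column (C1: 2>1, C2: 8>5, C3: 9>6, C4: 8>3, C5: 9>1).
The Column player's strategy C3 is strictly dominated by C1 (V: 8>6, X: 7>6, Z: 7>1) and is removed.
The Column player's strategy C5 is strictly dominated by C1 (V: 8>4, X: 7>4, Z: 7>2) and is removed.
Among the remaining strategies, none is strictly dominated by another pure strategy of the same player, so the elimination stops.
Surviving strategies — the Row player: {V, X, Z}; the Column player: {C1, C2, C4}.

C1, C2, C4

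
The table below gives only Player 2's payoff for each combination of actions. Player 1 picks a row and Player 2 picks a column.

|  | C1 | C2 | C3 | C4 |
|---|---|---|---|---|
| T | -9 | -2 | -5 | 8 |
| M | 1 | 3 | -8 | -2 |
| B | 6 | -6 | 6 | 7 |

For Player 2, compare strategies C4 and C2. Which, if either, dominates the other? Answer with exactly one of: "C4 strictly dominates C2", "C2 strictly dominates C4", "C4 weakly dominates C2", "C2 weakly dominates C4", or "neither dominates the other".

C4's payoffs vs C2's, by Player 1's action — T: 8>-2, M: -2<3, B: 7>-6.
C4 does better at T, B but worse at M; neither strategy dominates the other.

neither dominates the other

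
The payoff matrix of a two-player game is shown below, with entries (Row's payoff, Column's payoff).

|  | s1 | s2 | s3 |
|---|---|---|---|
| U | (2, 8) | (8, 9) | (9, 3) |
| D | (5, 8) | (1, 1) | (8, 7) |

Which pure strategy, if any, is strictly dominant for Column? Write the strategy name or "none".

none

s1 fails to dominate s2 at U (8<9).
s2 fails to dominate s1 at D (1<8).
s3 fails to dominate s1 at U (3<8).
No single strategy dominates all the others.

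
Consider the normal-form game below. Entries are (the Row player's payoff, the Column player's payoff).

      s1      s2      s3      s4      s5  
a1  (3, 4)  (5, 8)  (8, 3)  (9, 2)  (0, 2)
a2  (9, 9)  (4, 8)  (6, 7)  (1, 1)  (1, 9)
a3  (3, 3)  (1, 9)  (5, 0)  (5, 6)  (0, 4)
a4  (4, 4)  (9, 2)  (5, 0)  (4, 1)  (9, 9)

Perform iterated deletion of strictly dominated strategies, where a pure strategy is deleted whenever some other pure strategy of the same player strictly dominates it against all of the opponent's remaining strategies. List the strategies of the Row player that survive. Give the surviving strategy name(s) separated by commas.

a2, a4

For the Column player, s1 strictly dominates s3 on the remaining rows (a1: 4>3, a2: 9>7, a3: 3>0, a4: 4>0); eliminate s3.
The Column player's strategy s4 is strictly dominated by s2 (a1: 8>2, a2: 8>1, a3: 9>6, a4: 2>1) and is removed.
The Row player's strategy a1 is strictly dominated by a4 (s1: 4>3, s2: 9>5, s5: 9>0) and is removed.
Row a3 is eliminated: a2 beats it against every remaining column (s1: 9>3, s2: 4>1, s5: 1>0).
For the Column player, s1 strictly dominates s2 on the remaining rows (a2: 9>8, a4: 4>2); eliminate s2.
Among the remaining strategies, none is strictly dominated by another pure strategy of the same player, so the elimination stops.
Surviving strategies — the Row player: {a2, a4}; the Column player: {s1, s5}.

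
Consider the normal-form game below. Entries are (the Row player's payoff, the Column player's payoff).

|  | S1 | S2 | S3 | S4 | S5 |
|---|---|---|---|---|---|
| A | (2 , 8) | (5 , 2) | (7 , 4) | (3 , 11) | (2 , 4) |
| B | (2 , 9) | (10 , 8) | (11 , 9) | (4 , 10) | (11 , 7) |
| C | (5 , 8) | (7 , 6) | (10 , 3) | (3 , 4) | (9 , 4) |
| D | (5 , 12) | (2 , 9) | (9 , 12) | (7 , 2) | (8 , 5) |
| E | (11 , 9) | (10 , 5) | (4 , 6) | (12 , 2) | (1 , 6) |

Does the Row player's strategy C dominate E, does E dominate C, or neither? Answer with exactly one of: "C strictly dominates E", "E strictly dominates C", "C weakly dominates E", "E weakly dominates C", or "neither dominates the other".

neither dominates the other

Compare C to E across each opponent action: S1: 5<11, S2: 7<10, S3: 10>4, S4: 3<12, S5: 9>1.
C does better at S3, S5 but worse at S1, S2, S4; neither strategy dominates the other.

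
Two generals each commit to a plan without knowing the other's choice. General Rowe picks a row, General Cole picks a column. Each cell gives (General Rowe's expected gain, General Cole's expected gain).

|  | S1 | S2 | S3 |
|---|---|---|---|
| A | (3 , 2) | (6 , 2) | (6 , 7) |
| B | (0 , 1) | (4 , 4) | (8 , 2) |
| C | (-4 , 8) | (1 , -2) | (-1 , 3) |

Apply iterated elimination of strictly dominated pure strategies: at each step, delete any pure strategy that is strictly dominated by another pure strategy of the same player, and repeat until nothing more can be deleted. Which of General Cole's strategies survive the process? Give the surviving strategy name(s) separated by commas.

S2, S3

Row C is eliminated: A beats it against every remaining column (S1: 3>-4, S2: 6>1, S3: 6>-1).
For General Cole, S3 strictly dominates S1 on the remaining rows (A: 7>2, B: 2>1); eliminate S1.
Among the remaining strategies, none is strictly dominated by another pure strategy of the same player, so the elimination stops.
Surviving strategies — General Rowe: {A, B}; General Cole: {S2, S3}.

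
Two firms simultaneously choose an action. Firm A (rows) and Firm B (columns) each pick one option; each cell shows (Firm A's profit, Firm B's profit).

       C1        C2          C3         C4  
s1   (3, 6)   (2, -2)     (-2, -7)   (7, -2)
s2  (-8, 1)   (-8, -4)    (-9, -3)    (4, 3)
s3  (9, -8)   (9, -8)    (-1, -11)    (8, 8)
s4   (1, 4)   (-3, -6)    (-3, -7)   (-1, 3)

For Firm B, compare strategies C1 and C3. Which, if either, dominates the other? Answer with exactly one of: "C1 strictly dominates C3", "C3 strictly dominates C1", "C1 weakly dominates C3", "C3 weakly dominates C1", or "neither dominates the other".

C1's payoffs vs C3's, by Firm A's action — s1: 6>-7, s2: 1>-3, s3: -8>-11, s4: 4>-7.
Every comparison favours C1, so C1 strictly dominates C3.

C1 strictly dominates C3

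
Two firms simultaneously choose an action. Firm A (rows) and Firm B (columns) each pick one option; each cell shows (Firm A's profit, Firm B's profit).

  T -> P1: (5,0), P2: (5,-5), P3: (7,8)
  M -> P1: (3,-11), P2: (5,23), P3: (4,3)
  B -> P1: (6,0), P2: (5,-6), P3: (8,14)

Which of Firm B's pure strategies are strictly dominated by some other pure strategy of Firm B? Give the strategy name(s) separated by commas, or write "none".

P1

P1 is strictly dominated by P3 (T: 8>0, M: 3>-11, B: 14>0).
P2 is not dominated — it holds its own against P1 at M (23>-11); P3 at M (23>3).
Nothing dominates P3: P1 at T (8>0); P2 at T (8>-5).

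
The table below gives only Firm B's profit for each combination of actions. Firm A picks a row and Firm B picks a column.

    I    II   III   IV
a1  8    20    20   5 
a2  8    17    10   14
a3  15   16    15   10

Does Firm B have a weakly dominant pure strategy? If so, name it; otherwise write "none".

II vs I: a1: 20>8, a2: 17>8, a3: 16>15.
II vs III: a1: 20=20, a2: 17>10, a3: 16>15.
II vs IV: a1: 20>5, a2: 17>14, a3: 16>10.
II is at least as good as every other strategy against every opponent action, so it is weakly dominant.

II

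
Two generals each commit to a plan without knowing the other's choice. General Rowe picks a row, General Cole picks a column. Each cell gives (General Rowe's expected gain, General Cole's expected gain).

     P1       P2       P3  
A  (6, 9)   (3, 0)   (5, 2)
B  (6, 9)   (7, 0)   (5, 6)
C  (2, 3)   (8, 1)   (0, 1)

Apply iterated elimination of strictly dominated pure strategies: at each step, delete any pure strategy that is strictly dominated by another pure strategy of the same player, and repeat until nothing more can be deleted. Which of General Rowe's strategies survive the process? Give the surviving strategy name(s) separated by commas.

A, B

For General Cole, P1 strictly dominates P2 on the remaining rows (A: 9>0, B: 9>0, C: 3>1); eliminate P2.
General Rowe's strategy C is strictly dominated by A (P1: 6>2, P3: 5>0) and is removed.
General Cole's strategy P3 is strictly dominated by P1 (A: 9>2, B: 9>6) and is removed.
Among the remaining strategies, none is strictly dominated by another pure strategy of the same player, so the elimination stops.
Surviving strategies — General Rowe: {A, B}; General Cole: {P1}.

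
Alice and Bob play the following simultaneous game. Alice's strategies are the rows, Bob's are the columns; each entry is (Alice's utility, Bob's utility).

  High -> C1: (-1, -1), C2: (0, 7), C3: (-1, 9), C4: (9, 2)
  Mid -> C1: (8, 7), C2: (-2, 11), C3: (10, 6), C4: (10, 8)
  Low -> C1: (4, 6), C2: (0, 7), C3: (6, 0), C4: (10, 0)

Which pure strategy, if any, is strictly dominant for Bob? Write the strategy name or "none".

C1 fails to dominate C2 at High (-1<7).
C2 fails to dominate C3 at High (7<9).
C3 fails to dominate C1 at Mid (6<7).
C4 fails to dominate C1 at Low (0<6).
No single strategy dominates all the others.

none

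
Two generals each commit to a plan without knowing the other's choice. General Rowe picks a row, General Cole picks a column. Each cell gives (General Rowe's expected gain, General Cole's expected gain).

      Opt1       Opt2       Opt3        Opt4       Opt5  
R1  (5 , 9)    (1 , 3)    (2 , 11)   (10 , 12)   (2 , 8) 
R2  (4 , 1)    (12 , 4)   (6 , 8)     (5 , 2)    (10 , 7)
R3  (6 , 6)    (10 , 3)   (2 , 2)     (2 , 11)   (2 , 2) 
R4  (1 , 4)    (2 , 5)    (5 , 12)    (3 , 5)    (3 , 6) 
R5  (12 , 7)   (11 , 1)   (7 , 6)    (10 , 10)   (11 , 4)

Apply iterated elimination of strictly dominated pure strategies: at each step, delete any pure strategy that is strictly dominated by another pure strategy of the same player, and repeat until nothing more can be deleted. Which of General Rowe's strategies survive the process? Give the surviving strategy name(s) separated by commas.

General Rowe's strategy R3 is strictly dominated by R5 (Opt1: 12>6, Opt2: 11>10, Opt3: 7>2, Opt4: 10>2, Opt5: 11>2) and is removed.
For General Rowe, R2 strictly dominates R4 on the remaining columns (Opt1: 4>1, Opt2: 12>2, Opt3: 6>5, Opt4: 5>3, Opt5: 10>3); eliminate R4.
Column Opt1 is eliminated: Opt4 beats it against every remaining row (R1: 12>9, R2: 2>1, R5: 10>7).
For General Cole, Opt3 strictly dominates Opt2 on the remaining rows (R1: 11>3, R2: 8>4, R5: 6>1); eliminate Opt2.
For General Rowe, R5 strictly dominates R2 on the remaining columns (Opt3: 7>6, Opt4: 10>5, Opt5: 11>10); eliminate R2.
General Cole's strategy Opt3 is strictly dominated by Opt4 (R1: 12>11, R5: 10>6) and is removed.
Column Opt5 is eliminated: Opt4 beats it against every remaining row (R1: 12>8, R5: 10>4).
Among the remaining strategies, none is strictly dominated by another pure strategy of the same player, so the elimination stops.
Surviving strategies — General Rowe: {R1, R5}; General Cole: {Opt4}.

R1, R5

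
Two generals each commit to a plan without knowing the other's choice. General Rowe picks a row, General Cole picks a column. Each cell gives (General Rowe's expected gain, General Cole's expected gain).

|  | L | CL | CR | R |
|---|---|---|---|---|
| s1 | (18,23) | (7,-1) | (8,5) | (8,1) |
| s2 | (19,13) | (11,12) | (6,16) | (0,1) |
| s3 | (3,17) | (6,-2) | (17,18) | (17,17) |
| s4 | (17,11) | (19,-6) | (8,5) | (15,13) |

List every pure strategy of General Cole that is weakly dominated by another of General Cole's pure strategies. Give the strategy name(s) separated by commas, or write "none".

Nothing dominates L: CL at s1 (23>-1); CR at s1 (23>5); R at s1 (23>1).
L weakly dominates CL — s1: 23>-1, s2: 13>12, s3: 17>-2, s4: 11>-6.
Nothing dominates CR: L at s2 (16>13); CL at s1 (5>-1); R at s1 (5>1).
Nothing dominates R: L at s4 (13>11); CL at s1 (1>-1); CR at s4 (13>5).

CL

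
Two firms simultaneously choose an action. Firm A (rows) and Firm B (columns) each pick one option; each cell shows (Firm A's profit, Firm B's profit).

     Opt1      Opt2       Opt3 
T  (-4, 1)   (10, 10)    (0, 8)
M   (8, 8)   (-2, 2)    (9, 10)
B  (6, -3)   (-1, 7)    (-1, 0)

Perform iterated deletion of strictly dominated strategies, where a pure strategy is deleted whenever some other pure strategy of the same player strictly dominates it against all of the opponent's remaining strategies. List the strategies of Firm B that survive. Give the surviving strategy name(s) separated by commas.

Column Opt1 is eliminated: Opt3 beats it against every remaining row (T: 8>1, M: 10>8, B: 0>-3).
Firm A's strategy B is strictly dominated by T (Opt2: 10>-1, Opt3: 0>-1) and is removed.
Among the remaining strategies, none is strictly dominated by another pure strategy of the same player, so the elimination stops.
Surviving strategies — Firm A: {T, M}; Firm B: {Opt2, Opt3}.

Opt2, Opt3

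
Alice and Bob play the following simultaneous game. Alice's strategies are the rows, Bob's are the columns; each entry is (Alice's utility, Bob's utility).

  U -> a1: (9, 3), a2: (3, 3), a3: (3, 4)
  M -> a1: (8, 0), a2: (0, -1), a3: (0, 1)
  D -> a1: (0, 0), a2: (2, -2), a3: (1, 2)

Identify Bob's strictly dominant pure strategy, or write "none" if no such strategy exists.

a3 vs a1: U: 4>3, M: 1>0, D: 2>0.
a3 vs a2: U: 4>3, M: 1>-1, D: 2>-2.
a3 strictly beats every other strategy against every opponent action, so it is strictly dominant.

a3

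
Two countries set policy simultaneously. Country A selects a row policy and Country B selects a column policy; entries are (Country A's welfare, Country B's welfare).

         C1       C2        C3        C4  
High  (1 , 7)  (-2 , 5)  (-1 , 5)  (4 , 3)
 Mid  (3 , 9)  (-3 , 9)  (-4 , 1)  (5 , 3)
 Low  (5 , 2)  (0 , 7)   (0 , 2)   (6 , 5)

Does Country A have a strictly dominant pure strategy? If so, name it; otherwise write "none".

Low

Low vs High: C1: 5>1, C2: 0>-2, C3: 0>-1, C4: 6>4.
Low vs Mid: C1: 5>3, C2: 0>-3, C3: 0>-4, C4: 6>5.
Low strictly beats every other strategy against every opponent action, so it is strictly dominant.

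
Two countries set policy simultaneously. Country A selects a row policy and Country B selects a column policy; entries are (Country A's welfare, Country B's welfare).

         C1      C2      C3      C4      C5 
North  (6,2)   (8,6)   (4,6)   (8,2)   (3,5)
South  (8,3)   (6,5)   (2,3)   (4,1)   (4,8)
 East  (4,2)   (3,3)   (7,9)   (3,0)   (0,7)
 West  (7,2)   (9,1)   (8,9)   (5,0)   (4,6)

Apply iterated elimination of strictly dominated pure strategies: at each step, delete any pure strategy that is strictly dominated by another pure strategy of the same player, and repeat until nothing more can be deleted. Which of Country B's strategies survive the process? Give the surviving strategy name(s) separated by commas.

Country A's strategy East is strictly dominated by West (C1: 7>4, C2: 9>3, C3: 8>7, C4: 5>3, C5: 4>0) and is removed.
For Country B, C5 strictly dominates C1 on the remaining rows (North: 5>2, South: 8>3, West: 6>2); eliminate C1.
For Country B, C2 strictly dominates C4 on the remaining rows (North: 6>2, South: 5>1, West: 1>0); eliminate C4.
Country A's strategy North is strictly dominated by West (C2: 9>8, C3: 8>4, C5: 4>3) and is removed.
Country B's strategy C2 is strictly dominated by C5 (South: 8>5, West: 6>1) and is removed.
Among the remaining strategies, none is strictly dominated by another pure strategy of the same player, so the elimination stops.
Surviving strategies — Country A: {South, West}; Country B: {C3, C5}.

C3, C5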